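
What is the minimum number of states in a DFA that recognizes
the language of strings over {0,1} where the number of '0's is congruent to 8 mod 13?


States track (count of '0') mod 13.
Need 13 states: one per remainder 0..12; accept = remainder 8.

13


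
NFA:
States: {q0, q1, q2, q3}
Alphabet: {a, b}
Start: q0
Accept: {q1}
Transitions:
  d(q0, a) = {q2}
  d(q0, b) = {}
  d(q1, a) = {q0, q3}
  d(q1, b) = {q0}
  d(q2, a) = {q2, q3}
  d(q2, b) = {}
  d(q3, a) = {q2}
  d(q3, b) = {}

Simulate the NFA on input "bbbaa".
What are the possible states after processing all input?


Start: {q0}
  --b--> {}
  --b--> {}
  --b--> {}
  --a--> {}
  --a--> {}

{} (empty set, no valid transitions)


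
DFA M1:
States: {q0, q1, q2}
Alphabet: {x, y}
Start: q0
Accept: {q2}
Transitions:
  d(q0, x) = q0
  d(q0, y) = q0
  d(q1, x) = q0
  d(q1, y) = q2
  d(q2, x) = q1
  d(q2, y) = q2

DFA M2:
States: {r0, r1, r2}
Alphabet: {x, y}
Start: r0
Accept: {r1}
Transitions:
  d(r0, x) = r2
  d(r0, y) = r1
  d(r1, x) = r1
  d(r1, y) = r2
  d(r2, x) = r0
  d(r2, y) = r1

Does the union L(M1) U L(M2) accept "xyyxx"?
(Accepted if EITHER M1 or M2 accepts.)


M1: final=q0 accepted=False
M2: final=r2 accepted=False

No, union rejects (neither accepts)


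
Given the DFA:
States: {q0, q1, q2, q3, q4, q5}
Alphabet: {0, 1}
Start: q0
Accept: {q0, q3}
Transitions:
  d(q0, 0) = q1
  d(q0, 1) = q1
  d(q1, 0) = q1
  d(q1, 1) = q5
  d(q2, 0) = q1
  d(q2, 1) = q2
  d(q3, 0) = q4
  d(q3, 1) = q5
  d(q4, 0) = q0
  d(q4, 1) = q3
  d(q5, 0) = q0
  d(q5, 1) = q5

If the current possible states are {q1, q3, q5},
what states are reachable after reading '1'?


Apply transition on '1' from each current state:
  d(q1, 1) = q5
  d(q3, 1) = q5
  d(q5, 1) = q5

{q5}


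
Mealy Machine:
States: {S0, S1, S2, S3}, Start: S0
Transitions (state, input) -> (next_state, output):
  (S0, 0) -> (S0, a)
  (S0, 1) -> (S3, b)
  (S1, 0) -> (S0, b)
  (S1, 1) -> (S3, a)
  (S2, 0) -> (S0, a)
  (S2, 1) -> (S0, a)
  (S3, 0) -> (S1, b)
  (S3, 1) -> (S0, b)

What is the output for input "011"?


Step-by-step:
  (S0, 0) -> (S0, a)
  (S0, 1) -> (S3, b)
  (S3, 1) -> (S0, b)

"abb"


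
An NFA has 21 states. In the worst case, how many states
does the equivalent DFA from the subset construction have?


Subset construction: one DFA state per subset of NFA states.
2^21 = 2097152

2097152


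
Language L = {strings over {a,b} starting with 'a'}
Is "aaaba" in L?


first symbol = 'a'

Yes, "aaaba" is in L


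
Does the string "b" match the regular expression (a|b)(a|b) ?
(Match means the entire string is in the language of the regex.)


|string| = 1; first = 'b'; last = 'b'

No, "b" does not match (a|b)(a|b)


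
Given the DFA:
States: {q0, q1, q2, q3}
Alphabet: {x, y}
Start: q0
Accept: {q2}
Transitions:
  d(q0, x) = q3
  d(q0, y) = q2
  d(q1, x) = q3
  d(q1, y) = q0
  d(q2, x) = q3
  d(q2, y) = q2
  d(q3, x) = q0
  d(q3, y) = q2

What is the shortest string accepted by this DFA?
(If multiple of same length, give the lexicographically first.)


BFS by string length (lex-first path to each state shown):
  len 0: q0<-""
  len 1: q2<-"y", q3<-"x"
Found accept state at length 1.

"y"


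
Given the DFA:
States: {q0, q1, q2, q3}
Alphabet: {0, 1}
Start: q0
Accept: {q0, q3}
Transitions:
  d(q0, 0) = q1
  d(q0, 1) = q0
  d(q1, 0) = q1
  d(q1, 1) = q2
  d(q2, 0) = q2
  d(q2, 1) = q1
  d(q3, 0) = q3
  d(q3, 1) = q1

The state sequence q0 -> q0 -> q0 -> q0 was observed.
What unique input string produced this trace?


Trace back each transition to find the symbol:
  q0 --[1]--> q0
  q0 --[1]--> q0
  q0 --[1]--> q0

"111"


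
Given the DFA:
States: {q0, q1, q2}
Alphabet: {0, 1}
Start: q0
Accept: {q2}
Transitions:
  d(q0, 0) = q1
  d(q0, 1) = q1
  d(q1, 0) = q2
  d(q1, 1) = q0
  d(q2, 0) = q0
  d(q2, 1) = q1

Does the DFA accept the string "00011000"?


Trace: q0 -> q1 -> q2 -> q0 -> q1 -> q0 -> q1 -> q2 -> q0
Final state: q0
Accept states: {q2}

No, rejected (final state q0 is not an accept state)


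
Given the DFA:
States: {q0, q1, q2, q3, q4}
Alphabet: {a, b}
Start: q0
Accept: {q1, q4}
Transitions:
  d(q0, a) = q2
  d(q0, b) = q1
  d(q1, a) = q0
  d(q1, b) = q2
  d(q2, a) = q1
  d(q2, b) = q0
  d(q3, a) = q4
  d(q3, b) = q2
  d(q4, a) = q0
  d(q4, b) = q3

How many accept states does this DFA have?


Accept states listed: {q1, q4}
Counting: q1(1) q4(2)

2


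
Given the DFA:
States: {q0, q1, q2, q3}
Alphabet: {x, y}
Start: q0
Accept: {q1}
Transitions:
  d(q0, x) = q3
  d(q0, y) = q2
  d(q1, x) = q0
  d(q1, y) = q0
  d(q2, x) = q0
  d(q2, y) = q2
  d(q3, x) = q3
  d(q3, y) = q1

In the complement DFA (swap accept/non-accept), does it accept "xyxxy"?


Trace: q0 -> q3 -> q1 -> q0 -> q3 -> q1
Final: q1
Original accept: {q1}
Complement: q1 is in original accept

No, complement rejects (original accepts)


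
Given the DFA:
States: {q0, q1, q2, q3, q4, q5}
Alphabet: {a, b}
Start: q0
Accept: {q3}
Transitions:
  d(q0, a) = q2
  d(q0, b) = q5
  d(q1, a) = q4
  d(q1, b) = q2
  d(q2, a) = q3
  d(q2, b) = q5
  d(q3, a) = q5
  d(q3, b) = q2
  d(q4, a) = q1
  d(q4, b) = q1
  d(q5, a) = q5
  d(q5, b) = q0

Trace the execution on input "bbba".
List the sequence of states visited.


Input: bbba
d(q0, b) = q5
d(q5, b) = q0
d(q0, b) = q5
d(q5, a) = q5


q0 -> q5 -> q0 -> q5 -> q5


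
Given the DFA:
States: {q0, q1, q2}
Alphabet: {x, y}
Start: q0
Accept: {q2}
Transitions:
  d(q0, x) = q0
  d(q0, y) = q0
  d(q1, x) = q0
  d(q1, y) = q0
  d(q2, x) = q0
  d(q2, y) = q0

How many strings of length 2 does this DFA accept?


Enumerating all length-2 strings:
  "xx" -> q0 [reject]
  "xy" -> q0 [reject]
  "yx" -> q0 [reject]
  "yy" -> q0 [reject]

0 out of 4


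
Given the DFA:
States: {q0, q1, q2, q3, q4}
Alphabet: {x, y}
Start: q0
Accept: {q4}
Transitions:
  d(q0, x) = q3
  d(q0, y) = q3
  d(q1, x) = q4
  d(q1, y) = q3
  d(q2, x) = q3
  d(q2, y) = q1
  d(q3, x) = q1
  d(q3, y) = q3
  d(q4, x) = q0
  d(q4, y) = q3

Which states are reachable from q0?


BFS from q0:
  layer 0: {q0}
  layer 1: {q3}
  layer 2: {q1}
  layer 3: {q4}

{q0, q1, q3, q4}


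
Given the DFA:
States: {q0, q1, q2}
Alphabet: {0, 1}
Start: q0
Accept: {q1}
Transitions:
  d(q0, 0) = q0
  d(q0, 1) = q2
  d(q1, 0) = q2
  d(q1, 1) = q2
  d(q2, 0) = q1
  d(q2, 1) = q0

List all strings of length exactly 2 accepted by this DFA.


All strings of length 2: 4 total
Accepted: 1

"10"


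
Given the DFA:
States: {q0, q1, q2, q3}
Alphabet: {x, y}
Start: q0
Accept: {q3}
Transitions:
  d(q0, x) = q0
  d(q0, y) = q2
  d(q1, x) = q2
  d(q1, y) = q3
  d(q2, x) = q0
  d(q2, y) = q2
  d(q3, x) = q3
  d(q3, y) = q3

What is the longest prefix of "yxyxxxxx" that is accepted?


Run the DFA, marking each prefix where the state is accepting:
  "" -> q0 [reject]
  "y" -> q2 [reject]
  "yx" -> q0 [reject]
  "yxy" -> q2 [reject]
  "yxyx" -> q0 [reject]
  "yxyxx" -> q0 [reject]
  "yxyxxx" -> q0 [reject]
  "yxyxxxx" -> q0 [reject]
  "yxyxxxxx" -> q0 [reject]

No prefix is accepted


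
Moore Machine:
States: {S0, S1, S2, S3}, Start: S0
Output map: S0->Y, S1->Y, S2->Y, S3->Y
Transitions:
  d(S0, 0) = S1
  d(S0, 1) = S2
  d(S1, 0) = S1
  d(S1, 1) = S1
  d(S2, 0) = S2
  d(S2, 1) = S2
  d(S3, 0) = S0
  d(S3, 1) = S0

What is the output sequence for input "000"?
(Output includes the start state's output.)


Start: S0 (output Y)
  --0--> S1 (output Y)
  --0--> S1 (output Y)
  --0--> S1 (output Y)

"YYYY"


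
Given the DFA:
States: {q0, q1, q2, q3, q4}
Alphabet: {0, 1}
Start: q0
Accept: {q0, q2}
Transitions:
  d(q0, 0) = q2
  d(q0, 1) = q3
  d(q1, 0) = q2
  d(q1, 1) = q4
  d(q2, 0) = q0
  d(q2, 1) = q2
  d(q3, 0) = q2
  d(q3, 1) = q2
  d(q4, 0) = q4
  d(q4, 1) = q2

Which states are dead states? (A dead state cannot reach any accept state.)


Forward reachability from each state:
  q0 -> reaches accept state q0 (live)
  q1 -> reaches accept state q0 (live)
  q2 -> reaches accept state q0 (live)
  q3 -> reaches accept state q0 (live)
  q4 -> reaches accept state q0 (live)

None (all states can reach an accept state)


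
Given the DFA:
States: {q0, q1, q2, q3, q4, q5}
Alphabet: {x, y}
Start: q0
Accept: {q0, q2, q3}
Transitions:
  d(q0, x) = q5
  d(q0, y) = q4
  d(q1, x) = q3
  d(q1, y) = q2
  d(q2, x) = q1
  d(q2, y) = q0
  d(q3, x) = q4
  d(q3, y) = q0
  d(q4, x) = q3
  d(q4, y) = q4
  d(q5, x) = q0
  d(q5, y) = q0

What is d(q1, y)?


Looking up transition d(q1, y)

q2


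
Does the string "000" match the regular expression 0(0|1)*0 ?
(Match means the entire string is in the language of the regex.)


|string| = 3; first = '0'; last = '0'

Yes, "000" matches 0(0|1)*0


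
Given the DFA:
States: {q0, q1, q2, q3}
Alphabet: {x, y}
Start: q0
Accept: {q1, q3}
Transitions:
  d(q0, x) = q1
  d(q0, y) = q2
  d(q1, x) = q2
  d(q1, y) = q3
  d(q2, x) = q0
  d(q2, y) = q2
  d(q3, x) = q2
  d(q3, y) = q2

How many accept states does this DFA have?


Accept states listed: {q1, q3}
Counting: q1(1) q3(2)

2


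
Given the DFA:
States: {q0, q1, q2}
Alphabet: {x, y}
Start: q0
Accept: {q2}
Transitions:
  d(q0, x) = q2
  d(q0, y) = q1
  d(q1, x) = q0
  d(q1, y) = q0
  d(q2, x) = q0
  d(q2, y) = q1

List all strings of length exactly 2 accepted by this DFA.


All strings of length 2: 4 total
Accepted: 0

None


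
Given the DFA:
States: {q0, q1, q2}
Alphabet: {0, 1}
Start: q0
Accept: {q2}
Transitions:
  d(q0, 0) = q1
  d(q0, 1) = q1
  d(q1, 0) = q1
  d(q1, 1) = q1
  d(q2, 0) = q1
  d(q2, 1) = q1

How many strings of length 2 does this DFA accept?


Enumerating all length-2 strings:
  "00" -> q1 [reject]
  "01" -> q1 [reject]
  "10" -> q1 [reject]
  "11" -> q1 [reject]

0 out of 4


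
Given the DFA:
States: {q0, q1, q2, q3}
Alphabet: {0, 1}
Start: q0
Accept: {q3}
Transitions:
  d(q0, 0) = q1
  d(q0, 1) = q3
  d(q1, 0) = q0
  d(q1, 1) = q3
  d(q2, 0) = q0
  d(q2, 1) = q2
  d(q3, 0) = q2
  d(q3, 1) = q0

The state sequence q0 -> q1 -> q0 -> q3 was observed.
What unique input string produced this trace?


Trace back each transition to find the symbol:
  q0 --[0]--> q1
  q1 --[0]--> q0
  q0 --[1]--> q3

"001"


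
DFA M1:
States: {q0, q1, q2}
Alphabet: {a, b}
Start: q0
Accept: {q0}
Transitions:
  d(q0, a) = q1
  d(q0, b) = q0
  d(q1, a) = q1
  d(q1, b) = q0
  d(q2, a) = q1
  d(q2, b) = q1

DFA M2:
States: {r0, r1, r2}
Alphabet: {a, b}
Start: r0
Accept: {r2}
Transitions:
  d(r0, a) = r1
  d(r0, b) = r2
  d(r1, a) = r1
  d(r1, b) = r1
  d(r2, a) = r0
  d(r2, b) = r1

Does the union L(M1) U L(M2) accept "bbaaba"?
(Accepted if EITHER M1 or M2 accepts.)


M1: final=q1 accepted=False
M2: final=r1 accepted=False

No, union rejects (neither accepts)


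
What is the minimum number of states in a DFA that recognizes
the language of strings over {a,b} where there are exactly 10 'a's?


States: count = 0, 1, ..., 10 (that's 11 states), plus a dead state for count > 10.
Total: 11 + 1 = 12. Accept = count-10 state.

12


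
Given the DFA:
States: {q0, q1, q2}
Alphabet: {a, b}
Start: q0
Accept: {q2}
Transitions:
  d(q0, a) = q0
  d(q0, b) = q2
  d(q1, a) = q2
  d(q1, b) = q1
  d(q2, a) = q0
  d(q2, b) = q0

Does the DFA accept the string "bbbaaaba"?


Trace: q0 -> q2 -> q0 -> q2 -> q0 -> q0 -> q0 -> q2 -> q0
Final state: q0
Accept states: {q2}

No, rejected (final state q0 is not an accept state)


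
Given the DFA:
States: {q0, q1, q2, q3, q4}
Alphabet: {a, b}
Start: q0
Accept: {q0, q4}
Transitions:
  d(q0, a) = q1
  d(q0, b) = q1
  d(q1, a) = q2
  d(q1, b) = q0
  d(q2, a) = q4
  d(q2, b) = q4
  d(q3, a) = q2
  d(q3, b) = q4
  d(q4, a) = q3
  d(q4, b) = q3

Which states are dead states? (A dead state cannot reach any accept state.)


Forward reachability from each state:
  q0 -> reaches accept state q0 (live)
  q1 -> reaches accept state q0 (live)
  q2 -> reaches accept state q4 (live)
  q3 -> reaches accept state q4 (live)
  q4 -> reaches accept state q4 (live)

None (all states can reach an accept state)


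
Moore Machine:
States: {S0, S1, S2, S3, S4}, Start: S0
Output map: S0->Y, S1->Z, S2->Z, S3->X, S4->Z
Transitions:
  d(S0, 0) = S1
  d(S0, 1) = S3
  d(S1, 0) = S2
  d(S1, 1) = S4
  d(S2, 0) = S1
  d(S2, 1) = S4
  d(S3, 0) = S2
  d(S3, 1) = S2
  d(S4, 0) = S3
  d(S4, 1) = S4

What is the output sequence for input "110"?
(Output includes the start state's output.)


Start: S0 (output Y)
  --1--> S3 (output X)
  --1--> S2 (output Z)
  --0--> S1 (output Z)

"YXZZ"


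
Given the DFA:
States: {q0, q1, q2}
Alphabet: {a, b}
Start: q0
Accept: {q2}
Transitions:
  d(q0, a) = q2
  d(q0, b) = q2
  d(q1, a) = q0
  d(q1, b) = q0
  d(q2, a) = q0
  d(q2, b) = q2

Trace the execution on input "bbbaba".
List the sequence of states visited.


Input: bbbaba
d(q0, b) = q2
d(q2, b) = q2
d(q2, b) = q2
d(q2, a) = q0
d(q0, b) = q2
d(q2, a) = q0


q0 -> q2 -> q2 -> q2 -> q0 -> q2 -> q0


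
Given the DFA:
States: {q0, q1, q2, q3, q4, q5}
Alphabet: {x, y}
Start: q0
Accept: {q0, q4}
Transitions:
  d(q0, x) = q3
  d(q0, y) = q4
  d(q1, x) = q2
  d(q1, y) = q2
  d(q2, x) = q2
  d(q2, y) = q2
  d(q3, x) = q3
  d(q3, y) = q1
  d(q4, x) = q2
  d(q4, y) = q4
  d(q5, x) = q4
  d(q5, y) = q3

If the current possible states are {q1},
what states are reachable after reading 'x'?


Apply transition on 'x' from each current state:
  d(q1, x) = q2

{q2}


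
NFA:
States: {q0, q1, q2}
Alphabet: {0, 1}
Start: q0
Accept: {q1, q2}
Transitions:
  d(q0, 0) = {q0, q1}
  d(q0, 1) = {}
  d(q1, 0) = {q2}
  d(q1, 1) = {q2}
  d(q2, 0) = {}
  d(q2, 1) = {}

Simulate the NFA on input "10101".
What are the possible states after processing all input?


Start: {q0}
  --1--> {}
  --0--> {}
  --1--> {}
  --0--> {}
  --1--> {}

{} (empty set, no valid transitions)


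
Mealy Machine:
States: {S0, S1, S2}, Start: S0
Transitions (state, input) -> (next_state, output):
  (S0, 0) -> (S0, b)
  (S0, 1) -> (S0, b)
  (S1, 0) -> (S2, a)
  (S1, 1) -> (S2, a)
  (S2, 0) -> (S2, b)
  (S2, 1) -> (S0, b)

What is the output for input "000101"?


Step-by-step:
  (S0, 0) -> (S0, b)
  (S0, 0) -> (S0, b)
  (S0, 0) -> (S0, b)
  (S0, 1) -> (S0, b)
  (S0, 0) -> (S0, b)
  (S0, 1) -> (S0, b)

"bbbbbb"


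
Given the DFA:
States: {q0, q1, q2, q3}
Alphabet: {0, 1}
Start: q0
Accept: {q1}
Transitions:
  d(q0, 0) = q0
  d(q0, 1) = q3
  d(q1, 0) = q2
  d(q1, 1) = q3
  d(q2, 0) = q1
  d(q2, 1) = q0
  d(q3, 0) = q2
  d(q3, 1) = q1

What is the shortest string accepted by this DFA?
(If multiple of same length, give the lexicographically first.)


BFS by string length (lex-first path to each state shown):
  len 0: q0<-""
  len 1: q0<-"0", q3<-"1"
  len 2: q0<-"00", q1<-"11", q2<-"10", q3<-"01"
Found accept state at length 2.

"11"


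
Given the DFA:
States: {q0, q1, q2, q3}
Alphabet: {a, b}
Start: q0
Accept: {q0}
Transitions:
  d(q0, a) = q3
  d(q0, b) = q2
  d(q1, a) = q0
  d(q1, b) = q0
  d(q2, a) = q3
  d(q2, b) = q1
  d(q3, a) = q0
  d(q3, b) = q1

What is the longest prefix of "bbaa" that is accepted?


Run the DFA, marking each prefix where the state is accepting:
  "" -> q0 [accept]
  "b" -> q2 [reject]
  "bb" -> q1 [reject]
  "bba" -> q0 [accept]
  "bbaa" -> q3 [reject]

"bba"


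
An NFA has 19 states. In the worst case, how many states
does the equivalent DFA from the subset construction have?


Subset construction: one DFA state per subset of NFA states.
2^19 = 524288

524288


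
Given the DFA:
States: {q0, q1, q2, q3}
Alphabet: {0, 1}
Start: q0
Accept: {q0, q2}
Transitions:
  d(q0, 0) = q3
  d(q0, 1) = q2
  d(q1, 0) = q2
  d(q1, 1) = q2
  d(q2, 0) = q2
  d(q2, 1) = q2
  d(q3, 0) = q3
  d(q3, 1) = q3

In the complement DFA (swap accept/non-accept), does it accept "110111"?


Trace: q0 -> q2 -> q2 -> q2 -> q2 -> q2 -> q2
Final: q2
Original accept: {q0, q2}
Complement: q2 is in original accept

No, complement rejects (original accepts)


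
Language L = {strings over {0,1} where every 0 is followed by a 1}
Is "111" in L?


'00' present: False; ends with '0': False

Yes, "111" is in L


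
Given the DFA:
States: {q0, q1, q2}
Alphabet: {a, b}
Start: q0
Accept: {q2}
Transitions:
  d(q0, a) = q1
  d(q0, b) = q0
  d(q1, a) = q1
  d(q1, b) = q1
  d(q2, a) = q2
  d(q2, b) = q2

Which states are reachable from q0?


BFS from q0:
  layer 0: {q0}
  layer 1: {q1}

{q0, q1}


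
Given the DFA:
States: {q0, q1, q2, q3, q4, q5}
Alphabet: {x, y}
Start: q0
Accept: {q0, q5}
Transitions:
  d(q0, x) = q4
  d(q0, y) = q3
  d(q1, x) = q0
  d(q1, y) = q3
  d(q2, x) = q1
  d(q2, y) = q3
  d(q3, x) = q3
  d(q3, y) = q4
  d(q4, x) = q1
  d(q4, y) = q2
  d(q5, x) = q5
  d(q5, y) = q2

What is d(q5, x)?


Looking up transition d(q5, x)

q5


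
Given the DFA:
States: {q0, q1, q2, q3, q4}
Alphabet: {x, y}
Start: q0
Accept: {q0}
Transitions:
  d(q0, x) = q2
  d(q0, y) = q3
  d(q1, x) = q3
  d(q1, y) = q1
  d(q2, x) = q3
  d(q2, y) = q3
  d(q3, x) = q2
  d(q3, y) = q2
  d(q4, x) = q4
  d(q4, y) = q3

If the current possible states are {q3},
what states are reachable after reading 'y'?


Apply transition on 'y' from each current state:
  d(q3, y) = q2

{q2}


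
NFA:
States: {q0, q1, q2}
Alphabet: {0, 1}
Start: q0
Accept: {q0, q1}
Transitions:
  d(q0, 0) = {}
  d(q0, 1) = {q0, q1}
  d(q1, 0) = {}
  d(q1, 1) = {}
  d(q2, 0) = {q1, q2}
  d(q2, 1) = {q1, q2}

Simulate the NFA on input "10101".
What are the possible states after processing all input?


Start: {q0}
  --1--> {q0, q1}
  --0--> {}
  --1--> {}
  --0--> {}
  --1--> {}

{} (empty set, no valid transitions)


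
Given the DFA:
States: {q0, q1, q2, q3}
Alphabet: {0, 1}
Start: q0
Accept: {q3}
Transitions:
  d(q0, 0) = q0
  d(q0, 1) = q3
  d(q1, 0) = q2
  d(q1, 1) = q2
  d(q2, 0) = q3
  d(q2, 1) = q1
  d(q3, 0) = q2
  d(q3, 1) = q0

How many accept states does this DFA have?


Accept states listed: {q3}
Counting: q3(1)

1


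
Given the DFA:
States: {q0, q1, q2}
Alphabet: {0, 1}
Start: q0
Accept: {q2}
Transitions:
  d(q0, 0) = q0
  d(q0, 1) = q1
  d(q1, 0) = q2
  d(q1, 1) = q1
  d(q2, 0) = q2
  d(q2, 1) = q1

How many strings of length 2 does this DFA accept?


Enumerating all length-2 strings:
  "00" -> q0 [reject]
  "01" -> q1 [reject]
  "10" -> q2 [accept]
  "11" -> q1 [reject]

1 out of 4


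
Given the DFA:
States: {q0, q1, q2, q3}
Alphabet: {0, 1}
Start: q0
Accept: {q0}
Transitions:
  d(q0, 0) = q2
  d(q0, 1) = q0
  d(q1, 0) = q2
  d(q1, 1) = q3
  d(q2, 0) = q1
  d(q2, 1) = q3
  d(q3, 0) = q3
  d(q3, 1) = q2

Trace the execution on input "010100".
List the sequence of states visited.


Input: 010100
d(q0, 0) = q2
d(q2, 1) = q3
d(q3, 0) = q3
d(q3, 1) = q2
d(q2, 0) = q1
d(q1, 0) = q2


q0 -> q2 -> q3 -> q3 -> q2 -> q1 -> q2


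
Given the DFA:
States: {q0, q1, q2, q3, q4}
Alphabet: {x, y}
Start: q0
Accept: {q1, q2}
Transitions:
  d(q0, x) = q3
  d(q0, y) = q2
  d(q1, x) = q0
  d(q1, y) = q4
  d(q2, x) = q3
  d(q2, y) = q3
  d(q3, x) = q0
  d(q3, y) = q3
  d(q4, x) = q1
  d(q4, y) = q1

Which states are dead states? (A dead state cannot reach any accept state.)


Forward reachability from each state:
  q0 -> reaches accept state q2 (live)
  q1 -> reaches accept state q1 (live)
  q2 -> reaches accept state q2 (live)
  q3 -> reaches accept state q2 (live)
  q4 -> reaches accept state q1 (live)

None (all states can reach an accept state)


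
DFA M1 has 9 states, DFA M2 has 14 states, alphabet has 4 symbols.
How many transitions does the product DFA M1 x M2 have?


Product DFA has 9 * 14 = 126 states.
Each has 4 transitions: 126 * 4 = 504

504


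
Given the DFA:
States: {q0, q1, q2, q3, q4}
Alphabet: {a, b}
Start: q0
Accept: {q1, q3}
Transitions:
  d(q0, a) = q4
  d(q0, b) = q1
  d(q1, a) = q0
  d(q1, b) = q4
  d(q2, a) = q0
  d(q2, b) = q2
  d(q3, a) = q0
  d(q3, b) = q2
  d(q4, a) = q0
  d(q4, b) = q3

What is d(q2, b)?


Looking up transition d(q2, b)

q2


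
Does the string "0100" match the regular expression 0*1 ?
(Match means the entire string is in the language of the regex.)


|string| = 4; first = '0'; last = '0'

No, "0100" does not match 0*1


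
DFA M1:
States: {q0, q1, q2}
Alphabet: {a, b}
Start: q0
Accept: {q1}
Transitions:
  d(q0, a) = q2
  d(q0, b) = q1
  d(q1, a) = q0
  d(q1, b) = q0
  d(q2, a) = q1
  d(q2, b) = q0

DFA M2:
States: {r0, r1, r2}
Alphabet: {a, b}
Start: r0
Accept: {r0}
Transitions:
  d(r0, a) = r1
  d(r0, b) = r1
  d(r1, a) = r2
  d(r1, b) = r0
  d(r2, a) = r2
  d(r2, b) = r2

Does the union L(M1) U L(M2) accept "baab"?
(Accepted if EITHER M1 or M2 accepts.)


M1: final=q0 accepted=False
M2: final=r2 accepted=False

No, union rejects (neither accepts)


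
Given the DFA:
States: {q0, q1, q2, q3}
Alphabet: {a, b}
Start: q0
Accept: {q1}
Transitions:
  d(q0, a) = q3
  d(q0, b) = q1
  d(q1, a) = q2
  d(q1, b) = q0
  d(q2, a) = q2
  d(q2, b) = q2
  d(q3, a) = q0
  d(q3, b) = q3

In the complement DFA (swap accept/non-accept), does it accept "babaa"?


Trace: q0 -> q1 -> q2 -> q2 -> q2 -> q2
Final: q2
Original accept: {q1}
Complement: q2 is not in original accept

Yes, complement accepts (original rejects)


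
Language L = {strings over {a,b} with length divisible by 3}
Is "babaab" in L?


length = 6; 6 mod 3 = 0

Yes, "babaab" is in L


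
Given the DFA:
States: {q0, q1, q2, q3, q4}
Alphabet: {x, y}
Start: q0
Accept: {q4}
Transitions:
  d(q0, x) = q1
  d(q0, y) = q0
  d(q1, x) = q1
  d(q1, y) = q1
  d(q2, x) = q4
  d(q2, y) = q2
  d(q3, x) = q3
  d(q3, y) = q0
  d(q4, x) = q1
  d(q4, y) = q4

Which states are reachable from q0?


BFS from q0:
  layer 0: {q0}
  layer 1: {q1}

{q0, q1}


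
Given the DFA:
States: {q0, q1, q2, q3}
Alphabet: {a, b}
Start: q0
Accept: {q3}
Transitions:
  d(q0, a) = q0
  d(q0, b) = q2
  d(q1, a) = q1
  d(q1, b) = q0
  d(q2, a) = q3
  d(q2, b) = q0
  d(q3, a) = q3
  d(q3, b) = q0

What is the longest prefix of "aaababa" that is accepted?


Run the DFA, marking each prefix where the state is accepting:
  "" -> q0 [reject]
  "a" -> q0 [reject]
  "aa" -> q0 [reject]
  "aaa" -> q0 [reject]
  "aaab" -> q2 [reject]
  "aaaba" -> q3 [accept]
  "aaabab" -> q0 [reject]
  "aaababa" -> q0 [reject]

"aaaba"


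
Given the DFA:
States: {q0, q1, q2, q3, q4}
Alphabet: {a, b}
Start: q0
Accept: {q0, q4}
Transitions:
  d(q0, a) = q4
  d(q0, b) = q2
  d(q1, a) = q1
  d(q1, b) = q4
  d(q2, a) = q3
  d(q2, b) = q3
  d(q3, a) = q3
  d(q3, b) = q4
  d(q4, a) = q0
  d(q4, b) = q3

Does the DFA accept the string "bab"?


Trace: q0 -> q2 -> q3 -> q4
Final state: q4
Accept states: {q0, q4}

Yes, accepted (final state q4 is an accept state)


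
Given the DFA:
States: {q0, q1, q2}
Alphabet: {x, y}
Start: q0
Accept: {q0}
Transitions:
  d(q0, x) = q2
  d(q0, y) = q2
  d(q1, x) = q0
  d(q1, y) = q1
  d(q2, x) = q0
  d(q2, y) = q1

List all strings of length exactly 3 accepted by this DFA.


All strings of length 3: 8 total
Accepted: 2

"xyx", "yyx"


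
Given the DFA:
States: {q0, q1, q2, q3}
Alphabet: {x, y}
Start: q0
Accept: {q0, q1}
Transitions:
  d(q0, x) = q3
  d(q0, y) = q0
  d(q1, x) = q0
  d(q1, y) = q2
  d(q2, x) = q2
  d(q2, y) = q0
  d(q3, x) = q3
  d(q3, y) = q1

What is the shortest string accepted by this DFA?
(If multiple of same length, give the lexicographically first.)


BFS by string length (lex-first path to each state shown):
  len 0: q0<-""
Found accept state at length 0.

"" (empty string)


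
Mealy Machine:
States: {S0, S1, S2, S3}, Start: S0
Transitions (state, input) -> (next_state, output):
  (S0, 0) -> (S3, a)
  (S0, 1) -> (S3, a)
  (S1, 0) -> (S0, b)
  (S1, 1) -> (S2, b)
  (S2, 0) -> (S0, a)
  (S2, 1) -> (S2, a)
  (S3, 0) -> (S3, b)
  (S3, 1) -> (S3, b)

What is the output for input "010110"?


Step-by-step:
  (S0, 0) -> (S3, a)
  (S3, 1) -> (S3, b)
  (S3, 0) -> (S3, b)
  (S3, 1) -> (S3, b)
  (S3, 1) -> (S3, b)
  (S3, 0) -> (S3, b)

"abbbbb"


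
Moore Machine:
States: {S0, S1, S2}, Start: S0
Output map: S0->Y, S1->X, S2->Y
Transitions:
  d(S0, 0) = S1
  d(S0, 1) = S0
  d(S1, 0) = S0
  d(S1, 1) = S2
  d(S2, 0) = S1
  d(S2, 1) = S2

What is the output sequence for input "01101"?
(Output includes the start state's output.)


Start: S0 (output Y)
  --0--> S1 (output X)
  --1--> S2 (output Y)
  --1--> S2 (output Y)
  --0--> S1 (output X)
  --1--> S2 (output Y)

"YXYYXY"


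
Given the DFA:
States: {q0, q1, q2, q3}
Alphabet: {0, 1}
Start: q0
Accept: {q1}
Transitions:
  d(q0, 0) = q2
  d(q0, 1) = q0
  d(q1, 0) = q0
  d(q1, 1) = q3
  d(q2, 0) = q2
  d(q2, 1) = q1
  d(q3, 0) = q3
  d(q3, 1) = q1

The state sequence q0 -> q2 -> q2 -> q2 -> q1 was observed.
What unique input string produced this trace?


Trace back each transition to find the symbol:
  q0 --[0]--> q2
  q2 --[0]--> q2
  q2 --[0]--> q2
  q2 --[1]--> q1

"0001"


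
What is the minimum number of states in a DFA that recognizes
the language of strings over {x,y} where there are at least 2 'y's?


States: count = 0, 1, ..., 1, and a final '>= 2' state.
Total: 2 + 1 = 3. Accept = '>= 2' state.

3


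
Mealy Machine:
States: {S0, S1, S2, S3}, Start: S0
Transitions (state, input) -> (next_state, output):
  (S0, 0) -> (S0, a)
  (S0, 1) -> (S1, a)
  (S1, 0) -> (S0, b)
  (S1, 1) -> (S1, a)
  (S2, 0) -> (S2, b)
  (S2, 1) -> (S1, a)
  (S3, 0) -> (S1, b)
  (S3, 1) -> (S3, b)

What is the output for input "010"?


Step-by-step:
  (S0, 0) -> (S0, a)
  (S0, 1) -> (S1, a)
  (S1, 0) -> (S0, b)

"aab"


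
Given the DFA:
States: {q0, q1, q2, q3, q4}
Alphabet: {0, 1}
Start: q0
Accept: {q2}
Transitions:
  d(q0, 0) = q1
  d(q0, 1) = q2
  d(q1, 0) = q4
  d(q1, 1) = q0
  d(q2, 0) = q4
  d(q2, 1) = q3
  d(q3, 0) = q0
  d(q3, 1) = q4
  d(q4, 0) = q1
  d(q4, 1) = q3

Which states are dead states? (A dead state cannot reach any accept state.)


Forward reachability from each state:
  q0 -> reaches accept state q2 (live)
  q1 -> reaches accept state q2 (live)
  q2 -> reaches accept state q2 (live)
  q3 -> reaches accept state q2 (live)
  q4 -> reaches accept state q2 (live)

None (all states can reach an accept state)


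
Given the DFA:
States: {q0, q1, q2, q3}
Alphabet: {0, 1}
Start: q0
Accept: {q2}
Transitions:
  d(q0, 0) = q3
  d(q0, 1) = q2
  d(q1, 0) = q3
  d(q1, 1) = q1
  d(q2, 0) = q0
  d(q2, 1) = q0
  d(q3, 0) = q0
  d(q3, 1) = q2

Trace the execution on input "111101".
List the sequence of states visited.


Input: 111101
d(q0, 1) = q2
d(q2, 1) = q0
d(q0, 1) = q2
d(q2, 1) = q0
d(q0, 0) = q3
d(q3, 1) = q2


q0 -> q2 -> q0 -> q2 -> q0 -> q3 -> q2


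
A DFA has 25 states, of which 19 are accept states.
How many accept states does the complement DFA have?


Complement swaps accept and non-accept states.
25 - 19 = 6

6


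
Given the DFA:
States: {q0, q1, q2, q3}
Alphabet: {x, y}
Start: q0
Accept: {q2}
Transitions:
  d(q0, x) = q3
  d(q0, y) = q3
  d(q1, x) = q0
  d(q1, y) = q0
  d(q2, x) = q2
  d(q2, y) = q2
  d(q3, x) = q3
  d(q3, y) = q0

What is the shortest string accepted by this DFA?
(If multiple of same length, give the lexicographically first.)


BFS by string length (lex-first path to each state shown):
  len 0: q0<-""
  len 1: q3<-"x"
  len 2: q0<-"xy", q3<-"xx"
  len 3: q0<-"xxy", q3<-"xxx"
  len 4: q0<-"xxxy", q3<-"xxxx"
  len 5: q0<-"xxxxy", q3<-"xxxxx"
  len 6: q0<-"xxxxxy", q3<-"xxxxxx"
  len 7: q0<-"xxxxxxy", q3<-"xxxxxxx"
  len 8: q0<-"xxxxxxxy", q3<-"xxxxxxxx"

No string accepted (empty language)


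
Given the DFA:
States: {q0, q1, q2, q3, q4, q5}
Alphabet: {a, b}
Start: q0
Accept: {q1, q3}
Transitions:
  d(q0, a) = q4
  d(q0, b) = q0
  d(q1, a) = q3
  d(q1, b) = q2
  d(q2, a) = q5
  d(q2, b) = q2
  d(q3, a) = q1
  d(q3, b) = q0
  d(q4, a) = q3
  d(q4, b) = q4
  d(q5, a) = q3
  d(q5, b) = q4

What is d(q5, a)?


Looking up transition d(q5, a)

q3


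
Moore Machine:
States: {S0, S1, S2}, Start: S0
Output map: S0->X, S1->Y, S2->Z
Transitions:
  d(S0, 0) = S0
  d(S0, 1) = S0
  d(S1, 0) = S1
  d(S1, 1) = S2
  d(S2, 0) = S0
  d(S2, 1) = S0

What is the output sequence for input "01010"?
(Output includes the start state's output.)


Start: S0 (output X)
  --0--> S0 (output X)
  --1--> S0 (output X)
  --0--> S0 (output X)
  --1--> S0 (output X)
  --0--> S0 (output X)

"XXXXXX"


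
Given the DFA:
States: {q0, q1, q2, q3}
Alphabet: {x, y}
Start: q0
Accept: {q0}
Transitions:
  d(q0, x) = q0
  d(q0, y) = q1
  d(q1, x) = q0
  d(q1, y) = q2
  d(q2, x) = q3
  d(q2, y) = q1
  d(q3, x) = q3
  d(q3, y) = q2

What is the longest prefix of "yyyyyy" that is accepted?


Run the DFA, marking each prefix where the state is accepting:
  "" -> q0 [accept]
  "y" -> q1 [reject]
  "yy" -> q2 [reject]
  "yyy" -> q1 [reject]
  "yyyy" -> q2 [reject]
  "yyyyy" -> q1 [reject]
  "yyyyyy" -> q2 [reject]

""


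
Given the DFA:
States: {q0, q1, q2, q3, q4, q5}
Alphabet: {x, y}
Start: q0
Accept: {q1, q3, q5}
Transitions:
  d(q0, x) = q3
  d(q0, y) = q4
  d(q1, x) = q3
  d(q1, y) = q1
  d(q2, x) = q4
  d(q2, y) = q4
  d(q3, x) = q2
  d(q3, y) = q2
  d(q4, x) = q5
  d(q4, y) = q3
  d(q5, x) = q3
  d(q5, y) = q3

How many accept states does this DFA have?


Accept states listed: {q1, q3, q5}
Counting: q1(1) q3(2) q5(3)

3


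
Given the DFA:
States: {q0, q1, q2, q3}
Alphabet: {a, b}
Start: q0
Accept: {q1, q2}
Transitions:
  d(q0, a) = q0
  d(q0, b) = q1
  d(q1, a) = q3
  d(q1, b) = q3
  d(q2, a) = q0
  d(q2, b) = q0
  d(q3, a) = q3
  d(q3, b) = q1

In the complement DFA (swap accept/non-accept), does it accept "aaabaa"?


Trace: q0 -> q0 -> q0 -> q0 -> q1 -> q3 -> q3
Final: q3
Original accept: {q1, q2}
Complement: q3 is not in original accept

Yes, complement accepts (original rejects)


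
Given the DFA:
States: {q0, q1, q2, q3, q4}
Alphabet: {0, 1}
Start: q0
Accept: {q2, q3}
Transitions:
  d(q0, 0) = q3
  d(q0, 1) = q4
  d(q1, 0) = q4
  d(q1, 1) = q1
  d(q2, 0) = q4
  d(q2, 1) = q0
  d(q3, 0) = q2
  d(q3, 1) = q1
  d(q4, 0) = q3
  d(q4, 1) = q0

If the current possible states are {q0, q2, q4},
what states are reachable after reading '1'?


Apply transition on '1' from each current state:
  d(q0, 1) = q4
  d(q2, 1) = q0
  d(q4, 1) = q0

{q0, q4}


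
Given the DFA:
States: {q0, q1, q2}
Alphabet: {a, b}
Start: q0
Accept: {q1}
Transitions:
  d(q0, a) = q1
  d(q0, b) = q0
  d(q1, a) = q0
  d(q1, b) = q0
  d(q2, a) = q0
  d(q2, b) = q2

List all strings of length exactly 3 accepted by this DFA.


All strings of length 3: 8 total
Accepted: 3

"aaa", "aba", "bba"


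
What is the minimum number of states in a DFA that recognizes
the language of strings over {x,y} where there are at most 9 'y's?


States: count = 0, 1, ..., 9 (all accepting; 10 states), plus a dead state for count > 9.
Total: 10 + 1 = 11.

11


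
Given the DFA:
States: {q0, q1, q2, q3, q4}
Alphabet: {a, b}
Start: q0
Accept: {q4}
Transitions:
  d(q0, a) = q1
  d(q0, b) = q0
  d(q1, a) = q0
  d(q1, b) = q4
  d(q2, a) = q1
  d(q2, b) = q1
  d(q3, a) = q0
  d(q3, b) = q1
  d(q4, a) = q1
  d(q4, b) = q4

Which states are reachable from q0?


BFS from q0:
  layer 0: {q0}
  layer 1: {q1}
  layer 2: {q4}

{q0, q1, q4}


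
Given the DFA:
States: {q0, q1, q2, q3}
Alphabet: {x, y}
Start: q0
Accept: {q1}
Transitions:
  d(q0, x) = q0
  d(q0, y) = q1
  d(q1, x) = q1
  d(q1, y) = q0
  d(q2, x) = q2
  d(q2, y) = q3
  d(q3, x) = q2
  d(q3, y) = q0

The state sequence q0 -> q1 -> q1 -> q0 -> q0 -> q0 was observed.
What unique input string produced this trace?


Trace back each transition to find the symbol:
  q0 --[y]--> q1
  q1 --[x]--> q1
  q1 --[y]--> q0
  q0 --[x]--> q0
  q0 --[x]--> q0

"yxyxx"


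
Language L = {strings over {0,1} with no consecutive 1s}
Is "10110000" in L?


'11' occurs at index 2

No, "10110000" is not in L


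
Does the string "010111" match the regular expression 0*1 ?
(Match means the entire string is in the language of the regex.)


|string| = 6; first = '0'; last = '1'

No, "010111" does not match 0*1


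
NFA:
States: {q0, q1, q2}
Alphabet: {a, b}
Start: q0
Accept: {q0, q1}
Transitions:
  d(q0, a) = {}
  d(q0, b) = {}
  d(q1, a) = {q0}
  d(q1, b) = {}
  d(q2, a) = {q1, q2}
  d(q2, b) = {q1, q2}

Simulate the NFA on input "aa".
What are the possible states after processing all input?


Start: {q0}
  --a--> {}
  --a--> {}

{} (empty set, no valid transitions)


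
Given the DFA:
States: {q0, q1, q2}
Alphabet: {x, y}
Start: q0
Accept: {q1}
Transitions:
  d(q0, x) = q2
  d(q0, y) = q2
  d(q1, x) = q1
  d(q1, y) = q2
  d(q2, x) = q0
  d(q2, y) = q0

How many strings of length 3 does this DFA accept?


Enumerating all length-3 strings:
  "xxx" -> q2 [reject]
  "xxy" -> q2 [reject]
  "xyx" -> q2 [reject]
  "xyy" -> q2 [reject]
  "yxx" -> q2 [reject]
  "yxy" -> q2 [reject]
  "yyx" -> q2 [reject]
  "yyy" -> q2 [reject]

0 out of 8


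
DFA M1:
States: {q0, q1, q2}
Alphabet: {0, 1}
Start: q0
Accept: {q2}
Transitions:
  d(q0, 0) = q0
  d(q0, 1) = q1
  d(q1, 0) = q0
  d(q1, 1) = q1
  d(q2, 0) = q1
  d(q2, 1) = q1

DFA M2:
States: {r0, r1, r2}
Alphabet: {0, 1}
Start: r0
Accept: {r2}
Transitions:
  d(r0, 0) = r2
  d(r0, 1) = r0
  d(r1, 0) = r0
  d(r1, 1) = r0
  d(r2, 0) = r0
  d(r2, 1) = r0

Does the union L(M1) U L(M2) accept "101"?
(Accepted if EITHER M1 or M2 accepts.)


M1: final=q1 accepted=False
M2: final=r0 accepted=False

No, union rejects (neither accepts)


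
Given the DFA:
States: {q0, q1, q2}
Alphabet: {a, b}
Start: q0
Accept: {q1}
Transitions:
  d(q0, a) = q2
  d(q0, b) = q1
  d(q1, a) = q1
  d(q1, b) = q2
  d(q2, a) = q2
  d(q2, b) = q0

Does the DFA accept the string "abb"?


Trace: q0 -> q2 -> q0 -> q1
Final state: q1
Accept states: {q1}

Yes, accepted (final state q1 is an accept state)


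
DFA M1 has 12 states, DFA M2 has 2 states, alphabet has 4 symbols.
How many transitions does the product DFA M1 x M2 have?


Product DFA has 12 * 2 = 24 states.
Each has 4 transitions: 24 * 4 = 96

96


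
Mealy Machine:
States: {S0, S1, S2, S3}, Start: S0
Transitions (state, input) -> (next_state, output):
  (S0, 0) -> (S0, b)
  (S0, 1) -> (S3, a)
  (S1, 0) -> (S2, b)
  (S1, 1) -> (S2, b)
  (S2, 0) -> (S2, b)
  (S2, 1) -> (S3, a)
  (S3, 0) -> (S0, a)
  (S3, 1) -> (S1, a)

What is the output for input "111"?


Step-by-step:
  (S0, 1) -> (S3, a)
  (S3, 1) -> (S1, a)
  (S1, 1) -> (S2, b)

"aab"


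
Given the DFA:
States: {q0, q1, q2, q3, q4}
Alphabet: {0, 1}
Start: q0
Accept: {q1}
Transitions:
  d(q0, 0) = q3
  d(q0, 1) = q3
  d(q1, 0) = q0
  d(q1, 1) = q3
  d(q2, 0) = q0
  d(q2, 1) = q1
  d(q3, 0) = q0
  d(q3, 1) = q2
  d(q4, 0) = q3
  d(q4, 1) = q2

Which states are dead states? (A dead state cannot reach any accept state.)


Forward reachability from each state:
  q0 -> reaches accept state q1 (live)
  q1 -> reaches accept state q1 (live)
  q2 -> reaches accept state q1 (live)
  q3 -> reaches accept state q1 (live)
  q4 -> reaches accept state q1 (live)

None (all states can reach an accept state)


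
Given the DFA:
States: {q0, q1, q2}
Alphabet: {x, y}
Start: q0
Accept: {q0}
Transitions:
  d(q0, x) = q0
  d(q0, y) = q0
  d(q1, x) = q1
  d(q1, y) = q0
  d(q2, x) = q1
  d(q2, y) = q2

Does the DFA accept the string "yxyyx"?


Trace: q0 -> q0 -> q0 -> q0 -> q0 -> q0
Final state: q0
Accept states: {q0}

Yes, accepted (final state q0 is an accept state)


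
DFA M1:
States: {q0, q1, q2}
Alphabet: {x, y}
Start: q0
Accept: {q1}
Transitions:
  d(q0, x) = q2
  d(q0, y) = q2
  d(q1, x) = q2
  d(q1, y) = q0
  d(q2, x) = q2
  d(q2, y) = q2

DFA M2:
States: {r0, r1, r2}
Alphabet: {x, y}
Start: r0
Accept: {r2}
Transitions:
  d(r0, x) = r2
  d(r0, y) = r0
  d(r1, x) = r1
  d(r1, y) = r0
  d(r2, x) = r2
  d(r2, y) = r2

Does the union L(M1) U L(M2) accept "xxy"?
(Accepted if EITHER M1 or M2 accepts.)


M1: final=q2 accepted=False
M2: final=r2 accepted=True

Yes, union accepts


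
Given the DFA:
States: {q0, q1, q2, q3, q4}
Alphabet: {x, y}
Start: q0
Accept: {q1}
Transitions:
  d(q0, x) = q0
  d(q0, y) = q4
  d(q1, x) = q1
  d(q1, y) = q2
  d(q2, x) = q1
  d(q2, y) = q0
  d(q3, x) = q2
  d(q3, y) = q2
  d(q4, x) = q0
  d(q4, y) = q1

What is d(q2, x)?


Looking up transition d(q2, x)

q1


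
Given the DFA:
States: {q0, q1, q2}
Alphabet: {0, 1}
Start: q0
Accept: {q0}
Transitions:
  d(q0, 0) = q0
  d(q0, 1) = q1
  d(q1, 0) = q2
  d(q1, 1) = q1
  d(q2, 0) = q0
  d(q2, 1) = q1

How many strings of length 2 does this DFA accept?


Enumerating all length-2 strings:
  "00" -> q0 [accept]
  "01" -> q1 [reject]
  "10" -> q2 [reject]
  "11" -> q1 [reject]

1 out of 4


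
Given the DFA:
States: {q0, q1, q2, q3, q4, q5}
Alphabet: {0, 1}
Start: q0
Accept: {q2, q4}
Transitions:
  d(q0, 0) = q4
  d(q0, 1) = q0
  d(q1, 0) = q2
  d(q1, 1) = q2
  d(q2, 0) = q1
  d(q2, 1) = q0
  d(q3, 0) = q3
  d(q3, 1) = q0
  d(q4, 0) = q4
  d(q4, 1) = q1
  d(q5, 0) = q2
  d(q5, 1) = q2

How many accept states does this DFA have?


Accept states listed: {q2, q4}
Counting: q2(1) q4(2)

2


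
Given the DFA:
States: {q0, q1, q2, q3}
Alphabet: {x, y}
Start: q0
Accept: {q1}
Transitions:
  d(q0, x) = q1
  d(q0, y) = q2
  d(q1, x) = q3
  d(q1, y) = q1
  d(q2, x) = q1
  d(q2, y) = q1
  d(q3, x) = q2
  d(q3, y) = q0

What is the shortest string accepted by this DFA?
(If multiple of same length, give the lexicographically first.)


BFS by string length (lex-first path to each state shown):
  len 0: q0<-""
  len 1: q1<-"x", q2<-"y"
Found accept state at length 1.

"x"


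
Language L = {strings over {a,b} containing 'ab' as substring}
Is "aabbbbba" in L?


'ab' occurs at index 1

Yes, "aabbbbba" is in L


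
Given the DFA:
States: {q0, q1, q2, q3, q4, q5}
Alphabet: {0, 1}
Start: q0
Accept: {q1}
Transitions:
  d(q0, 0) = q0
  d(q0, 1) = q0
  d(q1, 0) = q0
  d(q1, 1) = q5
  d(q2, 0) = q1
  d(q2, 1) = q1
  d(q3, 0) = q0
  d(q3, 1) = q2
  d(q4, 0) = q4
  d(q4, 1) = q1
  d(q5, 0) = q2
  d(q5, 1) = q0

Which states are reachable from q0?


BFS from q0:
  layer 0: {q0}

{q0}


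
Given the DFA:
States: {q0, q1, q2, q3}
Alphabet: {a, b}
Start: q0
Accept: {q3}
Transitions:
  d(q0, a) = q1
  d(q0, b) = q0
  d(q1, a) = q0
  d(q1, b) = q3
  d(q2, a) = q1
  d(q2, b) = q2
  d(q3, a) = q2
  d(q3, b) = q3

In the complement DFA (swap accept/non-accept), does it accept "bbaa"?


Trace: q0 -> q0 -> q0 -> q1 -> q0
Final: q0
Original accept: {q3}
Complement: q0 is not in original accept

Yes, complement accepts (original rejects)


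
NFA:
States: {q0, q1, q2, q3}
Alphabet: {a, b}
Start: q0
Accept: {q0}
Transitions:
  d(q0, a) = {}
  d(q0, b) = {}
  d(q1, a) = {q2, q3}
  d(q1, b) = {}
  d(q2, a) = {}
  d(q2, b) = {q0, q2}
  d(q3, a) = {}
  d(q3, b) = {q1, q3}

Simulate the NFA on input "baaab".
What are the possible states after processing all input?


Start: {q0}
  --b--> {}
  --a--> {}
  --a--> {}
  --a--> {}
  --b--> {}

{} (empty set, no valid transitions)


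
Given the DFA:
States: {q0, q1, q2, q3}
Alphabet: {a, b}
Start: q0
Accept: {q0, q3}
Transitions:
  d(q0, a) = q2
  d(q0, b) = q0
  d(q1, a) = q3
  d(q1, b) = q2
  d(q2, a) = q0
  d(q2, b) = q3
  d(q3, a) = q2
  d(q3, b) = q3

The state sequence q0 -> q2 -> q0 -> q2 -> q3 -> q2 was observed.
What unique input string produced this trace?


Trace back each transition to find the symbol:
  q0 --[a]--> q2
  q2 --[a]--> q0
  q0 --[a]--> q2
  q2 --[b]--> q3
  q3 --[a]--> q2

"aaaba"


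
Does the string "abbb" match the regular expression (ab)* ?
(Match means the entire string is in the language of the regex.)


|string| = 4; first = 'a'; last = 'b'

No, "abbb" does not match (ab)*


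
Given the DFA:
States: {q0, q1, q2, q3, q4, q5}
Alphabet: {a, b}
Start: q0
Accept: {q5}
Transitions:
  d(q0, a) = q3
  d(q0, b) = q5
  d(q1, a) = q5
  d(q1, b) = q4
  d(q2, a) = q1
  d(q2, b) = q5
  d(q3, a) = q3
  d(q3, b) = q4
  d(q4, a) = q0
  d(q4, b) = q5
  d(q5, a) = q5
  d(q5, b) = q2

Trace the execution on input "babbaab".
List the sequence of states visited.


Input: babbaab
d(q0, b) = q5
d(q5, a) = q5
d(q5, b) = q2
d(q2, b) = q5
d(q5, a) = q5
d(q5, a) = q5
d(q5, b) = q2


q0 -> q5 -> q5 -> q2 -> q5 -> q5 -> q5 -> q2


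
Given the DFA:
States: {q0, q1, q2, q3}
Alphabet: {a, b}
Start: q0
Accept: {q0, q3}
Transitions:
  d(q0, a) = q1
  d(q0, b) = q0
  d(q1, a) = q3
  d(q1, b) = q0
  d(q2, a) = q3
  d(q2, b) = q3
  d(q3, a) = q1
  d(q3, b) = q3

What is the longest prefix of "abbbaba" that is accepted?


Run the DFA, marking each prefix where the state is accepting:
  "" -> q0 [accept]
  "a" -> q1 [reject]
  "ab" -> q0 [accept]
  "abb" -> q0 [accept]
  "abbb" -> q0 [accept]
  "abbba" -> q1 [reject]
  "abbbab" -> q0 [accept]
  "abbbaba" -> q1 [reject]

"abbbab"
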